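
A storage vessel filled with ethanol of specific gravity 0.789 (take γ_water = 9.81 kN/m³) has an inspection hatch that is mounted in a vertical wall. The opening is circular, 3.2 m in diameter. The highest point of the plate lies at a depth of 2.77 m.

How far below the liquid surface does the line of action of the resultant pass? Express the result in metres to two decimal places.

γ = 0.789 × 9.81 = 7.74009 kN/m³.
The centroid is at the centre, 1.6 m below the top of the plate, so the centroid depth is h_c = 2.77 + 1.6 = 4.37 m.
A = π(1.6)² = 8.04248 m².
Resultant F = γ·h_c·A = 7.74009 × 4.37 × 8.04248 = 272.03 kN.
I_c = πr⁴/4 = π × 1.6⁴/4 = 5.14719 m⁴.
Centre of pressure: y_p = y_c + I_c/(y_c·A) = 4.37 + 5.14719/(4.37 × 8.04248) = 4.37 + 0.146453 = 4.51645 m along the plane.

h_p = 4.52 m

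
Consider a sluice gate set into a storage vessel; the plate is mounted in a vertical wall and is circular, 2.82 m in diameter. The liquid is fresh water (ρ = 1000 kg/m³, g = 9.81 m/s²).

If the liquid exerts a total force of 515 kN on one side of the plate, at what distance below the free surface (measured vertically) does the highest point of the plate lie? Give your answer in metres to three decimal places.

d_top ≈ 6.995 m

γ = ρg = 1000 × 9.81 = 9810 N/m³ = 9.81 kN/m³.
A = π(1.41)² = 6.2458 m².
From F = γ·h_c·A, the centroid depth is h_c = 515/(9.81 × 6.2458) = 8.40524 m.
The centroid is at the centre, 1.41 m below the top of the plate, so the highest point sits at h_top = 8.40524 − 1.41 = 6.99524 m below the surface.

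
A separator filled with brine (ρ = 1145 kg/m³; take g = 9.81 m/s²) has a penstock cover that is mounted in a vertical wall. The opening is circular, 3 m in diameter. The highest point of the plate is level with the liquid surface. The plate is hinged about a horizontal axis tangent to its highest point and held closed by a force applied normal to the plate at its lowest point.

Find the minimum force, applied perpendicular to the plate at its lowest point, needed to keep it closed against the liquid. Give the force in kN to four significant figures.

P ≈ 74.44 kN

γ = ρg = 1145 × 9.81 / 1000 = 11.23245 kN/m³.
The centroid is at the centre, 1.5 m below the top of the plate, so the centroid depth is h_c = 1.5 m.
A = π(1.5)² = 7.06858 m².
Resultant F = γ·h_c·A = 11.23245 × 1.5 × 7.06858 = 119.096 kN.
I_c = πr⁴/4 = π × 1.5⁴/4 = 3.97608 m⁴.
Centre of pressure: y_p = y_c + I_c/(y_c·A) = 1.5 + 3.97608/(1.5 × 7.06858) = 1.5 + 0.375 = 1.875 m along the plane.
The resultant acts 1.5 + 0.375 = 1.875 m (along the plate) below the hinge at the top edge, so the moment about the hinge is M = F × 1.875 = 119.096 × 1.875 = 223.305 kN·m.
A normal force at the bottom, 3 m from the hinge, must supply this moment: P = 223.305/3 = 74.435 kN.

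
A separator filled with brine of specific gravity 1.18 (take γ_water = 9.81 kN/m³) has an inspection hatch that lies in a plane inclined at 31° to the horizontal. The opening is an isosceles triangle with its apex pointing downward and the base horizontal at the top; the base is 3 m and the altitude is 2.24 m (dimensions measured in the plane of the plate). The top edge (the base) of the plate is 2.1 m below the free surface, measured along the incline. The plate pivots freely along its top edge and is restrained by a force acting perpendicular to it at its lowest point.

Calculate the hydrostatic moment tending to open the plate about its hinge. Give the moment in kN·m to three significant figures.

M ≈ 48.2 kN·m

γ = 1.18 × 9.81 = 11.5758 kN/m³.
Let θ = 31° be the plate's angle to the horizontal; measure y along the incline from where the plane meets the free surface. Vertical depth h = y·sinθ with sinθ = 0.515038.
With the apex down, the centroid sits h/3 = 2.24/3 = 0.746667 m below the base (the top edge), so y_c = 2.1 + 0.746667 = 2.84667 m and h_c = 2.84667 × 0.515038 = 1.46614 m.
A = ½ × 3 × 2.24 = 3.36 m².
Resultant F = γ·h_c·A = 11.5758 × 1.46614 × 3.36 = 57.0251 kN.
I_c = b·h³/36 = 3 × 2.24³/36 = 0.936619 m⁴.
Centre of pressure: y_p = y_c + I_c/(y_c·A) = 2.84667 + 0.936619/(2.84667 × 3.36) = 2.84667 + 0.0979234 = 2.94459 m along the plane.
The resultant acts 0.746667 + 0.0979234 = 0.84459 m (along the plate) below the hinge at the top edge, so the moment about the hinge is M = F × 0.84459 = 57.0251 × 0.84459 = 48.1628 kN·m.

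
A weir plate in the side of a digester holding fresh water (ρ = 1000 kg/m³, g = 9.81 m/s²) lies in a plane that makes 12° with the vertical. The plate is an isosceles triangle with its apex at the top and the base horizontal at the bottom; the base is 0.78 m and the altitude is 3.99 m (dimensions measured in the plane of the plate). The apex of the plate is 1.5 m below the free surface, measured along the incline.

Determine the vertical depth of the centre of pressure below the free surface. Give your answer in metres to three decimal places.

h_p = 4.277 m

γ = ρg = 1000 × 9.81 = 9810 N/m³ = 9.81 kN/m³.
The plate makes 12° with the vertical, i.e. θ = 90° − 12° = 78° to the horizontal. Measuring y along the incline from the free-surface line, vertical depth h = y·sinθ with sinθ = 0.978148.
With the apex up, the centroid sits 2h/3 = 2 × 3.99/3 = 2.66 m below the apex, so y_c = 1.5 + 2.66 = 4.16 m and h_c = 4.16 × 0.978148 = 4.0691 m.
A = ½ × 0.78 × 3.99 = 1.5561 m².
Resultant F = γ·h_c·A = 9.81 × 4.0691 × 1.5561 = 62.1162 kN.
I_c = b·h³/36 = 0.78 × 3.99³/36 = 1.37629 m⁴.
Centre of pressure: y_p = y_c + I_c/(y_c·A) = 4.16 + 1.37629/(4.16 × 1.5561) = 4.16 + 0.212608 = 4.37261 m along the plane.
Vertically, h_p = y_p·sinθ = 4.37261 × 0.978148 = 4.27706 m.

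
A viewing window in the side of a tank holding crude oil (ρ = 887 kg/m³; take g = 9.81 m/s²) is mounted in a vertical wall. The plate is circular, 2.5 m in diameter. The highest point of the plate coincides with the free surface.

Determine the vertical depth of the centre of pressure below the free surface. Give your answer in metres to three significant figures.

h_p = 1.56 m

γ = ρg = 887 × 9.81 / 1000 = 8.70147 kN/m³.
The centroid is at the centre, 1.25 m below the top of the plate, so the centroid depth is h_c = 1.25 m.
A = π(1.25)² = 4.90874 m².
Resultant F = γ·h_c·A = 8.70147 × 1.25 × 4.90874 = 53.3916 kN.
I_c = πr⁴/4 = π × 1.25⁴/4 = 1.91748 m⁴.
Centre of pressure: y_p = y_c + I_c/(y_c·A) = 1.25 + 1.91748/(1.25 × 4.90874) = 1.25 + 0.312501 = 1.5625 m along the plane.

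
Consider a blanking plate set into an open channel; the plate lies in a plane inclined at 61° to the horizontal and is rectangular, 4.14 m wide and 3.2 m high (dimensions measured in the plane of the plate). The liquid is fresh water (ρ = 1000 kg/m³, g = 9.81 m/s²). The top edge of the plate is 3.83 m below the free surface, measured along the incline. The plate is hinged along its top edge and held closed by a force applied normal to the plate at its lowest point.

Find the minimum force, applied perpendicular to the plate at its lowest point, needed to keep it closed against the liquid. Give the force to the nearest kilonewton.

γ = ρg = 1000 × 9.81 = 9810 N/m³ = 9.81 kN/m³.
Let θ = 61° be the plate's angle to the horizontal; measure y along the incline from where the plane meets the free surface. Vertical depth h = y·sinθ with sinθ = 0.874620.
The centroid lies 3.2/2 = 1.6 m below the top edge, so y_c = 3.83 + 1.6 = 5.43 m and h_c = 5.43 × 0.874620 = 4.74919 m.
A = 4.14 × 3.2 = 13.248 m².
Resultant F = γ·h_c·A = 9.81 × 4.74919 × 13.248 = 617.218 kN.
I_c = b·h³/12 = 4.14 × 3.2³/12 = 11.305 m⁴.
Centre of pressure: y_p = y_c + I_c/(y_c·A) = 5.43 + 11.305/(5.43 × 13.248) = 5.43 + 0.157152 = 5.58715 m along the plane.
The resultant acts 1.6 + 0.157152 = 1.75715 m (along the plate) below the hinge at the top edge, so the moment about the hinge is M = F × 1.75715 = 617.218 × 1.75715 = 1084.54 kN·m.
A normal force at the bottom, 3.2 m from the hinge, must supply this moment: P = 1084.54/3.2 = 338.919 kN.

P ≈ 339 kN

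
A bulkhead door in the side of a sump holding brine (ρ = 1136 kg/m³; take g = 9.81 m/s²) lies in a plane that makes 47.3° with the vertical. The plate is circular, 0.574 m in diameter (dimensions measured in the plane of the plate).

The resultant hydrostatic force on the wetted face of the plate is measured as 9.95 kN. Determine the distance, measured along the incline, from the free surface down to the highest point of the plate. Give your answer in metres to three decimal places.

y_top ≈ 4.801 m

γ = ρg = 1136 × 9.81 / 1000 = 11.14416 kN/m³.
A = π(0.287)² = 0.25877 m².
From F = γ·h_c·A, the centroid depth is h_c = 9.95/(11.14416 × 0.25877) = 3.45034 m.
The plate makes 47.3° with the vertical, i.e. θ = 90° − 47.3° = 42.7° to the horizontal. Measuring y along the incline from the free-surface line, vertical depth h = y·sinθ with sinθ = 0.678160.
Along the incline, y_c = h_c/sinθ = 3.45034/0.678160 = 5.0878 m.
The centroid is at the centre, 0.287 m below the top of the plate, so the highest point sits at y_top = 5.0878 − 0.287 = 4.8008 m along the incline.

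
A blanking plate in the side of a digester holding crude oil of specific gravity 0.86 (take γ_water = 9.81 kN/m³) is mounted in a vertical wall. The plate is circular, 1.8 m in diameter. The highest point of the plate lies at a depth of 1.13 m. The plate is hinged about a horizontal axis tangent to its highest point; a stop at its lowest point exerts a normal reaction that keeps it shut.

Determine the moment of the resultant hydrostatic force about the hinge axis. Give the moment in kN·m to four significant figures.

γ = 0.86 × 9.81 = 8.4366 kN/m³.
The centroid is at the centre, 0.9 m below the top of the plate, so the centroid depth is h_c = 1.13 + 0.9 = 2.03 m.
A = π(0.9)² = 2.54469 m².
Resultant F = γ·h_c·A = 8.4366 × 2.03 × 2.54469 = 43.5811 kN.
I_c = πr⁴/4 = π × 0.9⁴/4 = 0.5153 m⁴.
Centre of pressure: y_p = y_c + I_c/(y_c·A) = 2.03 + 0.5153/(2.03 × 2.54469) = 2.03 + 0.0997537 = 2.12975 m along the plane.
The resultant acts 0.9 + 0.0997537 = 0.999754 m (along the plate) below the hinge at the top edge, so the moment about the hinge is M = F × 0.999754 = 43.5811 × 0.999754 = 43.5704 kN·m.

M ≈ 43.57 kN·m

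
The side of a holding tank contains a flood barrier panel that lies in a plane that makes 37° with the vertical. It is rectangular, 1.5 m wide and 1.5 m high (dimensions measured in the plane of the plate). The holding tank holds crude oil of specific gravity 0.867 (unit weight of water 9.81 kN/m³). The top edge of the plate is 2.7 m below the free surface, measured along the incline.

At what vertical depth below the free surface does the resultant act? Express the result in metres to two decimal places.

γ = 0.867 × 9.81 = 8.50527 kN/m³.
The plate makes 37° with the vertical, i.e. θ = 90° − 37° = 53° to the horizontal. Measuring y along the incline from the free-surface line, vertical depth h = y·sinθ with sinθ = 0.798636.
The centroid lies 1.5/2 = 0.75 m below the top edge, so y_c = 2.7 + 0.75 = 3.45 m and h_c = 3.45 × 0.798636 = 2.75529 m.
A = 1.5 × 1.5 = 2.25 m².
Resultant F = γ·h_c·A = 8.50527 × 2.75529 × 2.25 = 52.7276 kN.
I_c = b·h³/12 = 1.5 × 1.5³/12 = 0.421875 m⁴.
Centre of pressure: y_p = y_c + I_c/(y_c·A) = 3.45 + 0.421875/(3.45 × 2.25) = 3.45 + 0.0543478 = 3.50435 m along the plane.
Vertically, h_p = y_p·sinθ = 3.50435 × 0.798636 = 2.7987 m.

h_p = 2.80 m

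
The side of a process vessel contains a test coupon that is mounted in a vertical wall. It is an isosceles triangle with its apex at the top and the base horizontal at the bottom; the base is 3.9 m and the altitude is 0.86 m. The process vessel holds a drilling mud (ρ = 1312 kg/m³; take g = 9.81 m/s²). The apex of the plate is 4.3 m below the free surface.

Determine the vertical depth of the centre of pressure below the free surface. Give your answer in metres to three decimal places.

h_p = 4.882 m

γ = ρg = 1312 × 9.81 / 1000 = 12.87072 kN/m³.
With the apex up, the centroid sits 2h/3 = 2 × 0.86/3 = 0.573333 m below the apex, so the centroid depth is h_c = 4.3 + 0.573333 = 4.87333 m.
A = ½ × 3.9 × 0.86 = 1.677 m².
Resultant F = γ·h_c·A = 12.87072 × 4.87333 × 1.677 = 105.187 kN.
I_c = b·h³/36 = 3.9 × 0.86³/36 = 0.0689061 m⁴.
Centre of pressure: y_p = y_c + I_c/(y_c·A) = 4.87333 + 0.0689061/(4.87333 × 1.677) = 4.87333 + 0.00843138 = 4.88176 m along the plane.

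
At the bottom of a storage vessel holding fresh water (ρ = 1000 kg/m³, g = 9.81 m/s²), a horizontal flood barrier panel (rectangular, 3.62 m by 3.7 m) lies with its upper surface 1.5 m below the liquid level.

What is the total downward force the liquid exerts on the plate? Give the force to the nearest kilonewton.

F ≈ 197 kN

γ = ρg = 1000 × 9.81 = 9810 N/m³ = 9.81 kN/m³.
The plate is horizontal, so pressure is uniform at p = γ·h = 9.81 × 1.5 = 14.715 kN/m².
A = 3.62 × 3.7 = 13.394 m².
F = p·A = 14.715 × 13.394 = 197.093 kN.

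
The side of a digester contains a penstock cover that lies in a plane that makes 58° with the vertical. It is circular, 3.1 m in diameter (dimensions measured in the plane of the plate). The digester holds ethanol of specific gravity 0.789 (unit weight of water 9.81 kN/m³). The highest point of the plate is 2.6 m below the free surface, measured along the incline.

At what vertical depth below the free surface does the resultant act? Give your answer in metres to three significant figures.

γ = 0.789 × 9.81 = 7.74009 kN/m³.
The plate makes 58° with the vertical, i.e. θ = 90° − 58° = 32° to the horizontal. Measuring y along the incline from the free-surface line, vertical depth h = y·sinθ with sinθ = 0.529919.
The centroid is at the centre, 1.55 m below the top of the plate, so y_c = 2.6 + 1.55 = 4.15 m and h_c = 4.15 × 0.529919 = 2.19916 m.
A = π(1.55)² = 7.54768 m².
Resultant F = γ·h_c·A = 7.74009 × 2.19916 × 7.54768 = 128.474 kN.
I_c = πr⁴/4 = π × 1.55⁴/4 = 4.53332 m⁴.
Centre of pressure: y_p = y_c + I_c/(y_c·A) = 4.15 + 4.53332/(4.15 × 7.54768) = 4.15 + 0.144729 = 4.29473 m along the plane.
Vertically, h_p = y_p·sinθ = 4.29473 × 0.529919 = 2.27586 m.

h_p = 2.28 m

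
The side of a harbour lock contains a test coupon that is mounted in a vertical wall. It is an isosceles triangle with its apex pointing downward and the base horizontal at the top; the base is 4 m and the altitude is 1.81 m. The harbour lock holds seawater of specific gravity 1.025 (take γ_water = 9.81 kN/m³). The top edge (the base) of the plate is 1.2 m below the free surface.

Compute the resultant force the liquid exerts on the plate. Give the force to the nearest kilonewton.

F ≈ 66 kN

γ = 1.025 × 9.81 = 10.05525 kN/m³.
With the apex down, the centroid sits h/3 = 1.81/3 = 0.603333 m below the base (the top edge), so the centroid depth is h_c = 1.2 + 0.603333 = 1.80333 m.
A = ½ × 4 × 1.81 = 3.62 m².
Resultant F = γ·h_c·A = 10.05525 × 1.80333 × 3.62 = 65.6412 kN.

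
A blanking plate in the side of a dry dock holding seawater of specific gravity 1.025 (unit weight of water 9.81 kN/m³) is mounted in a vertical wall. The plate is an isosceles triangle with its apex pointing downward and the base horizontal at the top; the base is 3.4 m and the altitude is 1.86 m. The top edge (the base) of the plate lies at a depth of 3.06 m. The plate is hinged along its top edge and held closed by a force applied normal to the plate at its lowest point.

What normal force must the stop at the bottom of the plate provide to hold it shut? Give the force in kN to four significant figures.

γ = 1.025 × 9.81 = 10.05525 kN/m³.
With the apex down, the centroid sits h/3 = 1.86/3 = 0.62 m below the base (the top edge), so the centroid depth is h_c = 3.06 + 0.62 = 3.68 m.
A = ½ × 3.4 × 1.86 = 3.162 m².
Resultant F = γ·h_c·A = 10.05525 × 3.68 × 3.162 = 117.004 kN.
I_c = b·h³/36 = 3.4 × 1.86³/36 = 0.607736 m⁴.
Centre of pressure: y_p = y_c + I_c/(y_c·A) = 3.68 + 0.607736/(3.68 × 3.162) = 3.68 + 0.0522282 = 3.73223 m along the plane.
The resultant acts 0.62 + 0.0522282 = 0.672228 m (along the plate) below the hinge at the top edge, so the moment about the hinge is M = F × 0.672228 = 117.004 × 0.672228 = 78.6534 kN·m.
A normal force at the bottom, 1.86 m from the hinge, must supply this moment: P = 78.6534/1.86 = 42.2868 kN.

P ≈ 42.29 kN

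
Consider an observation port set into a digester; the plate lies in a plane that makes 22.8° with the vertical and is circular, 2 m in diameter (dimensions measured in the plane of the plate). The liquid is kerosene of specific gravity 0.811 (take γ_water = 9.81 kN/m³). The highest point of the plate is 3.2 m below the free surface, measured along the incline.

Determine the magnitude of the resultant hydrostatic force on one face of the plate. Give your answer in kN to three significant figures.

F ≈ 96.8 kN

γ = 0.811 × 9.81 = 7.95591 kN/m³.
The plate makes 22.8° with the vertical, i.e. θ = 90° − 22.8° = 67.2° to the horizontal. Measuring y along the incline from the free-surface line, vertical depth h = y·sinθ with sinθ = 0.921863.
The centroid is at the centre, 1 m below the top of the plate, so y_c = 3.2 + 1 = 4.2 m and h_c = 4.2 × 0.921863 = 3.87182 m.
A = π(1)² = 3.14159 m².
Resultant F = γ·h_c·A = 7.95591 × 3.87182 × 3.14159 = 96.7731 kN.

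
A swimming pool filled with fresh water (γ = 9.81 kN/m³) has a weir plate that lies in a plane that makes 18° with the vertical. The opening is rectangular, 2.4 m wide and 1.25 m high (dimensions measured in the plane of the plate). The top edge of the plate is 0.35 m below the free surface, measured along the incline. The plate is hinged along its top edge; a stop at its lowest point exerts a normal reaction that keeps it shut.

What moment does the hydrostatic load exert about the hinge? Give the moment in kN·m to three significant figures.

γ = 9.81 kN/m³.
The plate makes 18° with the vertical, i.e. θ = 90° − 18° = 72° to the horizontal. Measuring y along the incline from the free-surface line, vertical depth h = y·sinθ with sinθ = 0.951057.
The centroid lies 1.25/2 = 0.625 m below the top edge, so y_c = 0.35 + 0.625 = 0.975 m and h_c = 0.975 × 0.951057 = 0.927281 m.
A = 2.4 × 1.25 = 3 m².
Resultant F = γ·h_c·A = 9.81 × 0.927281 × 3 = 27.2899 kN.
I_c = b·h³/12 = 2.4 × 1.25³/12 = 0.390625 m⁴.
Centre of pressure: y_p = y_c + I_c/(y_c·A) = 0.975 + 0.390625/(0.975 × 3) = 0.975 + 0.133547 = 1.10855 m along the plane.
The resultant acts 0.625 + 0.133547 = 0.758547 m (along the plate) below the hinge at the top edge, so the moment about the hinge is M = F × 0.758547 = 27.2899 × 0.758547 = 20.7007 kN·m.

M ≈ 20.7 kN·m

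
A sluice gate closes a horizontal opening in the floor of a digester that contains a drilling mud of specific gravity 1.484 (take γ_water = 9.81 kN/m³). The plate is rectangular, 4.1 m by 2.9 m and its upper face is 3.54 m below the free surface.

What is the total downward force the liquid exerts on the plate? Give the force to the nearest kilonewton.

γ = 1.484 × 9.81 = 14.55804 kN/m³.
The plate is horizontal, so pressure is uniform at p = γ·h = 14.55804 × 3.54 = 51.5355 kN/m².
A = 4.1 × 2.9 = 11.89 m².
F = p·A = 51.5355 × 11.89 = 612.757 kN.

F ≈ 613 kN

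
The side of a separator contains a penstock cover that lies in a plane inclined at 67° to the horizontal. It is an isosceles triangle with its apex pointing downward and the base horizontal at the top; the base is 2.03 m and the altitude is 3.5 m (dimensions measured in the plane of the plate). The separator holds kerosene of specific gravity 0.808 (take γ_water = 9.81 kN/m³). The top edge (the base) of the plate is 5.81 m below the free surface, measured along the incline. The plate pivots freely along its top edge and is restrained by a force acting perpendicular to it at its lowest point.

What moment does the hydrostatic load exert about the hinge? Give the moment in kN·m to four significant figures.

γ = 0.808 × 9.81 = 7.92648 kN/m³.
Let θ = 67° be the plate's angle to the horizontal; measure y along the incline from where the plane meets the free surface. Vertical depth h = y·sinθ with sinθ = 0.920505.
With the apex down, the centroid sits h/3 = 3.5/3 = 1.16667 m below the base (the top edge), so y_c = 5.81 + 1.16667 = 6.97667 m and h_c = 6.97667 × 0.920505 = 6.42206 m.
A = ½ × 2.03 × 3.5 = 3.5525 m².
Resultant F = γ·h_c·A = 7.92648 × 6.42206 × 3.5525 = 180.838 kN.
I_c = b·h³/36 = 2.03 × 3.5³/36 = 2.41767 m⁴.
Centre of pressure: y_p = y_c + I_c/(y_c·A) = 6.97667 + 2.41767/(6.97667 × 3.5525) = 6.97667 + 0.0975472 = 7.07422 m along the plane.
The resultant acts 1.16667 + 0.0975472 = 1.26422 m (along the plate) below the hinge at the top edge, so the moment about the hinge is M = F × 1.26422 = 180.838 × 1.26422 = 228.619 kN·m.

M ≈ 228.6 kN·m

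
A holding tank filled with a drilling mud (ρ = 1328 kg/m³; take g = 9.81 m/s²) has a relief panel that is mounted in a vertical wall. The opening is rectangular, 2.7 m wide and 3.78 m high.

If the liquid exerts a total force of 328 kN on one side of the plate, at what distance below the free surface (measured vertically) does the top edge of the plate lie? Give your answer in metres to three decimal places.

γ = ρg = 1328 × 9.81 / 1000 = 13.02768 kN/m³.
A = 2.7 × 3.78 = 10.206 m².
From F = γ·h_c·A, the centroid depth is h_c = 328/(13.02768 × 10.206) = 2.4669 m.
The centroid lies 3.78/2 = 1.89 m below the top edge, so the top edge sits at h_top = 2.4669 − 1.89 = 0.5769 m below the surface.

d_top ≈ 0.577 m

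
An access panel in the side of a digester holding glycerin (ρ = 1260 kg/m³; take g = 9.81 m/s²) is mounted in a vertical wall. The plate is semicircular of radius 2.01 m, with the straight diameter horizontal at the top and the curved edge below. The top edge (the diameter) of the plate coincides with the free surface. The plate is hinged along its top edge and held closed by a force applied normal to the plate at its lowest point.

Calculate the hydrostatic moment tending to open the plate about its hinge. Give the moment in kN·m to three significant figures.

γ = ρg = 1260 × 9.81 / 1000 = 12.3606 kN/m³.
The centroid of a semicircle lies 4r/(3π) = 0.85307 m from the diameter, here below the top edge, so the centroid depth is h_c = 0.85307 m.
A = πr²/2 = π × 2.01²/2 = 6.34617 m².
Resultant F = γ·h_c·A = 12.3606 × 0.85307 × 6.34617 = 66.9169 kN.
I_c = (π/8 − 8/(9π))·r⁴ = 0.109757 × 2.01⁴ = 1.7915 m⁴.
Centre of pressure: y_p = y_c + I_c/(y_c·A) = 0.85307 + 1.7915/(0.85307 × 6.34617) = 0.85307 + 0.330918 = 1.18399 m along the plane.
The resultant acts 0.85307 + 0.330918 = 1.18399 m (along the plate) below the hinge at the top edge, so the moment about the hinge is M = F × 1.18399 = 66.9169 × 1.18399 = 79.2289 kN·m.

M ≈ 79.2 kN·m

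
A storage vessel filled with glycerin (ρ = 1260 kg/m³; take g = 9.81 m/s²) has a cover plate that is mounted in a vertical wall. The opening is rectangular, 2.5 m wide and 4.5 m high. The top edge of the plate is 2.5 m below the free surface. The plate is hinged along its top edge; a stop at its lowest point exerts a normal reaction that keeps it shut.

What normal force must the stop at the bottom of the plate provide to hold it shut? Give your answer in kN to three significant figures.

P ≈ 382 kN

γ = ρg = 1260 × 9.81 / 1000 = 12.3606 kN/m³.
The centroid lies 4.5/2 = 2.25 m below the top edge, so the centroid depth is h_c = 2.5 + 2.25 = 4.75 m.
A = 2.5 × 4.5 = 11.25 m².
Resultant F = γ·h_c·A = 12.3606 × 4.75 × 11.25 = 660.52 kN.
I_c = b·h³/12 = 2.5 × 4.5³/12 = 18.9844 m⁴.
Centre of pressure: y_p = y_c + I_c/(y_c·A) = 4.75 + 18.9844/(4.75 × 11.25) = 4.75 + 0.355264 = 5.10526 m along the plane.
The resultant acts 2.25 + 0.355264 = 2.60526 m (along the plate) below the hinge at the top edge, so the moment about the hinge is M = F × 2.60526 = 660.52 × 2.60526 = 1720.83 kN·m.
A normal force at the bottom, 4.5 m from the hinge, must supply this moment: P = 1720.83/4.5 = 382.407 kN.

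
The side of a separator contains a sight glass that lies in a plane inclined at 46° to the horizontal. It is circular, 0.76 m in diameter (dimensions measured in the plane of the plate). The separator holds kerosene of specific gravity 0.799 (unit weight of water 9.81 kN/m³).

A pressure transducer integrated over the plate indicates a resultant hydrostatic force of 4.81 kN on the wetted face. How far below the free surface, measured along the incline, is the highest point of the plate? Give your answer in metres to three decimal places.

y_top ≈ 1.501 m

γ = 0.799 × 9.81 = 7.83819 kN/m³.
A = π(0.38)² = 0.453646 m².
From F = γ·h_c·A, the centroid depth is h_c = 4.81/(7.83819 × 0.453646) = 1.35273 m.
Let θ = 46° be the plate's angle to the horizontal; measure y along the incline from where the plane meets the free surface. Vertical depth h = y·sinθ with sinθ = 0.719340.
Along the incline, y_c = h_c/sinθ = 1.35273/0.719340 = 1.88052 m.
The centroid is at the centre, 0.38 m below the top of the plate, so the highest point sits at y_top = 1.88052 − 0.38 = 1.50052 m along the incline.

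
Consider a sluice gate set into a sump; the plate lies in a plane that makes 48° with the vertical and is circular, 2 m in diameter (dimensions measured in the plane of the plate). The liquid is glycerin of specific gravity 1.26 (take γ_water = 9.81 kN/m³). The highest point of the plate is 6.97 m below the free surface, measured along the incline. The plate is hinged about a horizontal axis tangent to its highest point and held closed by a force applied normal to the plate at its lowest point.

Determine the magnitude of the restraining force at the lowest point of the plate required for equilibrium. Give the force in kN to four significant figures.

P ≈ 106.8 kN

γ = 1.26 × 9.81 = 12.3606 kN/m³.
The plate makes 48° with the vertical, i.e. θ = 90° − 48° = 42° to the horizontal. Measuring y along the incline from the free-surface line, vertical depth h = y·sinθ with sinθ = 0.669131.
The centroid is at the centre, 1 m below the top of the plate, so y_c = 6.97 + 1 = 7.97 m and h_c = 7.97 × 0.669131 = 5.33297 m.
A = π(1)² = 3.14159 m².
Resultant F = γ·h_c·A = 12.3606 × 5.33297 × 3.14159 = 207.09 kN.
I_c = πr⁴/4 = π × 1⁴/4 = 0.785398 m⁴.
Centre of pressure: y_p = y_c + I_c/(y_c·A) = 7.97 + 0.785398/(7.97 × 3.14159) = 7.97 + 0.0313676 = 8.00137 m along the plane.
The resultant acts 1 + 0.0313676 = 1.03137 m (along the plate) below the hinge at the top edge, so the moment about the hinge is M = F × 1.03137 = 207.09 × 1.03137 = 213.586 kN·m.
A normal force at the bottom, 2 m from the hinge, must supply this moment: P = 213.586/2 = 106.793 kN.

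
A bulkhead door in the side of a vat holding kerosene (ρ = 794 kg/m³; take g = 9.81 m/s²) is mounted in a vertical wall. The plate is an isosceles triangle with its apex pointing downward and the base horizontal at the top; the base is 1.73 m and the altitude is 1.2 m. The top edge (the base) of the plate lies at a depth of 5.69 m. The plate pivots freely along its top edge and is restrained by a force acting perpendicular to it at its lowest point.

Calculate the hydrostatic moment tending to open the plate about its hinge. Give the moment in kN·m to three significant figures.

γ = ρg = 794 × 9.81 / 1000 = 7.78914 kN/m³.
With the apex down, the centroid sits h/3 = 1.2/3 = 0.4 m below the base (the top edge), so the centroid depth is h_c = 5.69 + 0.4 = 6.09 m.
A = ½ × 1.73 × 1.2 = 1.038 m².
Resultant F = γ·h_c·A = 7.78914 × 6.09 × 1.038 = 49.2384 kN.
I_c = b·h³/36 = 1.73 × 1.2³/36 = 0.08304 m⁴.
Centre of pressure: y_p = y_c + I_c/(y_c·A) = 6.09 + 0.08304/(6.09 × 1.038) = 6.09 + 0.0131363 = 6.10314 m along the plane.
The resultant acts 0.4 + 0.0131363 = 0.413136 m (along the plate) below the hinge at the top edge, so the moment about the hinge is M = F × 0.413136 = 49.2384 × 0.413136 = 20.3422 kN·m.

M ≈ 20.3 kN·m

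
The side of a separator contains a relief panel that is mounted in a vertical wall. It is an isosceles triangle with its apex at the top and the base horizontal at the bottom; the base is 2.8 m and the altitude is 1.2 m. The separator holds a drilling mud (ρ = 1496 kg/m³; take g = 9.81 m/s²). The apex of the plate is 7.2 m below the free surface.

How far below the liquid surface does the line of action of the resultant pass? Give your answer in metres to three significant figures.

h_p = 8.01 m

γ = ρg = 1496 × 9.81 / 1000 = 14.67576 kN/m³.
With the apex up, the centroid sits 2h/3 = 2 × 1.2/3 = 0.8 m below the apex, so the centroid depth is h_c = 7.2 + 0.8 = 8 m.
A = ½ × 2.8 × 1.2 = 1.68 m².
Resultant F = γ·h_c·A = 14.67576 × 8 × 1.68 = 197.242 kN.
I_c = b·h³/36 = 2.8 × 1.2³/36 = 0.1344 m⁴.
Centre of pressure: y_p = y_c + I_c/(y_c·A) = 8 + 0.1344/(8 × 1.68) = 8 + 0.01 = 8.01 m along the plane.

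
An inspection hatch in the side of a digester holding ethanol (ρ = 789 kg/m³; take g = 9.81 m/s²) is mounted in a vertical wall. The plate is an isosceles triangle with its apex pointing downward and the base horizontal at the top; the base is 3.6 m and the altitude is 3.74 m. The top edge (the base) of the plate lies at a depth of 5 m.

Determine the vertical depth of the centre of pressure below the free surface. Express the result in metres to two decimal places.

γ = ρg = 789 × 9.81 / 1000 = 7.74009 kN/m³.
With the apex down, the centroid sits h/3 = 3.74/3 = 1.24667 m below the base (the top edge), so the centroid depth is h_c = 5 + 1.24667 = 6.24667 m.
A = ½ × 3.6 × 3.74 = 6.732 m².
Resultant F = γ·h_c·A = 7.74009 × 6.24667 × 6.732 = 325.491 kN.
I_c = b·h³/36 = 3.6 × 3.74³/36 = 5.23136 m⁴.
Centre of pressure: y_p = y_c + I_c/(y_c·A) = 6.24667 + 5.23136/(6.24667 × 6.732) = 6.24667 + 0.1244 = 6.37107 m along the plane.

h_p = 6.37 m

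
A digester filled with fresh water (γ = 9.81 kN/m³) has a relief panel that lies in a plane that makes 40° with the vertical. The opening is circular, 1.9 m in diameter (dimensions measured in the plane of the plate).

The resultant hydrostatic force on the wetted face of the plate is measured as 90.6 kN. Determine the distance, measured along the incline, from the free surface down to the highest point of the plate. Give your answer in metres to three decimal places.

γ = 9.81 kN/m³.
A = π(0.95)² = 2.83529 m².
From F = γ·h_c·A, the centroid depth is h_c = 90.6/(9.81 × 2.83529) = 3.25733 m.
The plate makes 40° with the vertical, i.e. θ = 90° − 40° = 50° to the horizontal. Measuring y along the incline from the free-surface line, vertical depth h = y·sinθ with sinθ = 0.766044.
Along the incline, y_c = h_c/sinθ = 3.25733/0.766044 = 4.25214 m.
The centroid is at the centre, 0.95 m below the top of the plate, so the highest point sits at y_top = 4.25214 − 0.95 = 3.30214 m along the incline.

y_top ≈ 3.302 m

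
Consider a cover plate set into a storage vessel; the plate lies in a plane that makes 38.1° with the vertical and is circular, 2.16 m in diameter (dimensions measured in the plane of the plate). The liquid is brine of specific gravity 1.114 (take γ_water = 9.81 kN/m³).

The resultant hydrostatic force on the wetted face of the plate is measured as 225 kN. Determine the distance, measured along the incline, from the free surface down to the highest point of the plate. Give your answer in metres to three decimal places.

y_top ≈ 6.060 m

γ = 1.114 × 9.81 = 10.92834 kN/m³.
A = π(1.08)² = 3.66435 m².
From F = γ·h_c·A, the centroid depth is h_c = 225/(10.92834 × 3.66435) = 5.61864 m.
The plate makes 38.1° with the vertical, i.e. θ = 90° − 38.1° = 51.9° to the horizontal. Measuring y along the incline from the free-surface line, vertical depth h = y·sinθ with sinθ = 0.786935.
Along the incline, y_c = h_c/sinθ = 5.61864/0.786935 = 7.1399 m.
The centroid is at the centre, 1.08 m below the top of the plate, so the highest point sits at y_top = 7.1399 − 1.08 = 6.0599 m along the incline.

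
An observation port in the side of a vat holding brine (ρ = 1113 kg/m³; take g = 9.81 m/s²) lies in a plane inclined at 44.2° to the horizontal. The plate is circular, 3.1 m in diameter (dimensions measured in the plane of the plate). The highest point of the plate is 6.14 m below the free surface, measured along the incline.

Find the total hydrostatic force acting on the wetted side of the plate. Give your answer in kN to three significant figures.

F ≈ 442 kN

γ = ρg = 1113 × 9.81 / 1000 = 10.91853 kN/m³.
Let θ = 44.2° be the plate's angle to the horizontal; measure y along the incline from where the plane meets the free surface. Vertical depth h = y·sinθ with sinθ = 0.697165.
The centroid is at the centre, 1.55 m below the top of the plate, so y_c = 6.14 + 1.55 = 7.69 m and h_c = 7.69 × 0.697165 = 5.3612 m.
A = π(1.55)² = 7.54768 m².
Resultant F = γ·h_c·A = 10.91853 × 5.3612 × 7.54768 = 441.814 kN.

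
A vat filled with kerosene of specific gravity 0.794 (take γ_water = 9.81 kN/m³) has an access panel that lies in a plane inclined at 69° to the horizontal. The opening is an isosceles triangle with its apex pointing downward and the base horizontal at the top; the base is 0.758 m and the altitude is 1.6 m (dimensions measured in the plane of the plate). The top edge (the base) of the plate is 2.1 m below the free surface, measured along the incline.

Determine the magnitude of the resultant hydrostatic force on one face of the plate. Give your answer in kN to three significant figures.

F ≈ 11.6 kN

γ = 0.794 × 9.81 = 7.78914 kN/m³.
Let θ = 69° be the plate's angle to the horizontal; measure y along the incline from where the plane meets the free surface. Vertical depth h = y·sinθ with sinθ = 0.933580.
With the apex down, the centroid sits h/3 = 1.6/3 = 0.533333 m below the base (the top edge), so y_c = 2.1 + 0.533333 = 2.63333 m and h_c = 2.63333 × 0.933580 = 2.45842 m.
A = ½ × 0.758 × 1.6 = 0.6064 m².
Resultant F = γ·h_c·A = 7.78914 × 2.45842 × 0.6064 = 11.6119 kN.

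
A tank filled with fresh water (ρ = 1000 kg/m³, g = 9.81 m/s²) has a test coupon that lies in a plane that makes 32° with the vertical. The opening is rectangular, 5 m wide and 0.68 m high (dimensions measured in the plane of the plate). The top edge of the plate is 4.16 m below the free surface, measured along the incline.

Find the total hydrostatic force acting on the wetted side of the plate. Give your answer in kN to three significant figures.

F ≈ 127 kN

γ = ρg = 1000 × 9.81 = 9810 N/m³ = 9.81 kN/m³.
The plate makes 32° with the vertical, i.e. θ = 90° − 32° = 58° to the horizontal. Measuring y along the incline from the free-surface line, vertical depth h = y·sinθ with sinθ = 0.848048.
The centroid lies 0.68/2 = 0.34 m below the top edge, so y_c = 4.16 + 0.34 = 4.5 m and h_c = 4.5 × 0.848048 = 3.81622 m.
A = 5 × 0.68 = 3.4 m².
Resultant F = γ·h_c·A = 9.81 × 3.81622 × 3.4 = 127.286 kN.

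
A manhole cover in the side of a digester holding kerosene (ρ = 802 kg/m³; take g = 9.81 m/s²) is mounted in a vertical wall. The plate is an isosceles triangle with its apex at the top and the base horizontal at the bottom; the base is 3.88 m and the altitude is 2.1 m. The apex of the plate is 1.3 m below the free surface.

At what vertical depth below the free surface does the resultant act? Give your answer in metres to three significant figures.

h_p = 2.79 m

γ = ρg = 802 × 9.81 / 1000 = 7.86762 kN/m³.
With the apex up, the centroid sits 2h/3 = 2 × 2.1/3 = 1.4 m below the apex, so the centroid depth is h_c = 1.3 + 1.4 = 2.7 m.
A = ½ × 3.88 × 2.1 = 4.074 m².
Resultant F = γ·h_c·A = 7.86762 × 2.7 × 4.074 = 86.5422 kN.
I_c = b·h³/36 = 3.88 × 2.1³/36 = 0.99813 m⁴.
Centre of pressure: y_p = y_c + I_c/(y_c·A) = 2.7 + 0.99813/(2.7 × 4.074) = 2.7 + 0.0907407 = 2.79074 m along the plane.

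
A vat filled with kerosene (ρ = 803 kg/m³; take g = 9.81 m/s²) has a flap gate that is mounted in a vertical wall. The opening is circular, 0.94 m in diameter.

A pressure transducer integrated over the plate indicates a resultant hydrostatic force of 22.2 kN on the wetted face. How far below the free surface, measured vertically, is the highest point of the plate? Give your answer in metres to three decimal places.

γ = ρg = 803 × 9.81 / 1000 = 7.87743 kN/m³.
A = π(0.47)² = 0.693978 m².
From F = γ·h_c·A, the centroid depth is h_c = 22.2/(7.87743 × 0.693978) = 4.0609 m.
The centroid is at the centre, 0.47 m below the top of the plate, so the highest point sits at h_top = 4.0609 − 0.47 = 3.5909 m below the surface.

d_top ≈ 3.591 m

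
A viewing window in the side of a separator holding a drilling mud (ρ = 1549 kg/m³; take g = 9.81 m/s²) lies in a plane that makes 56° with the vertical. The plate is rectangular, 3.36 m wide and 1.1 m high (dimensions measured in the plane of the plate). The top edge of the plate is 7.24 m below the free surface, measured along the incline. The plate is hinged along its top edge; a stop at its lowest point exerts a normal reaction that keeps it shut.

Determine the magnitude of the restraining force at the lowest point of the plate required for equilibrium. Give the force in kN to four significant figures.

γ = ρg = 1549 × 9.81 / 1000 = 15.19569 kN/m³.
The plate makes 56° with the vertical, i.e. θ = 90° − 56° = 34° to the horizontal. Measuring y along the incline from the free-surface line, vertical depth h = y·sinθ with sinθ = 0.559193.
The centroid lies 1.1/2 = 0.55 m below the top edge, so y_c = 7.24 + 0.55 = 7.79 m and h_c = 7.79 × 0.559193 = 4.35611 m.
A = 3.36 × 1.1 = 3.696 m².
Resultant F = γ·h_c·A = 15.19569 × 4.35611 × 3.696 = 244.653 kN.
I_c = b·h³/12 = 3.36 × 1.1³/12 = 0.37268 m⁴.
Centre of pressure: y_p = y_c + I_c/(y_c·A) = 7.79 + 0.37268/(7.79 × 3.696) = 7.79 + 0.0129439 = 7.80294 m along the plane.
The resultant acts 0.55 + 0.0129439 = 0.562944 m (along the plate) below the hinge at the top edge, so the moment about the hinge is M = F × 0.562944 = 244.653 × 0.562944 = 137.726 kN·m.
A normal force at the bottom, 1.1 m from the hinge, must supply this moment: P = 137.726/1.1 = 125.205 kN.

P ≈ 125.2 kN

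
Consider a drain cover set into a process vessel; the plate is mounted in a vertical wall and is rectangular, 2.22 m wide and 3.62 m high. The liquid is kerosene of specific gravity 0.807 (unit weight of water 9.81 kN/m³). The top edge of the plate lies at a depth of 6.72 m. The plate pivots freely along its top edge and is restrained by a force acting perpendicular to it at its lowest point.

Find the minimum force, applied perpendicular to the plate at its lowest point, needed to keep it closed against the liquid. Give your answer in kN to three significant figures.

P ≈ 291 kN

γ = 0.807 × 9.81 = 7.91667 kN/m³.
The centroid lies 3.62/2 = 1.81 m below the top edge, so the centroid depth is h_c = 6.72 + 1.81 = 8.53 m.
A = 2.22 × 3.62 = 8.0364 m².
Resultant F = γ·h_c·A = 7.91667 × 8.53 × 8.0364 = 542.692 kN.
I_c = b·h³/12 = 2.22 × 3.62³/12 = 8.77602 m⁴.
Centre of pressure: y_p = y_c + I_c/(y_c·A) = 8.53 + 8.77602/(8.53 × 8.0364) = 8.53 + 0.128023 = 8.65802 m along the plane.
The resultant acts 1.81 + 0.128023 = 1.93802 m (along the plate) below the hinge at the top edge, so the moment about the hinge is M = F × 1.93802 = 542.692 × 1.93802 = 1051.75 kN·m.
A normal force at the bottom, 3.62 m from the hinge, must supply this moment: P = 1051.75/3.62 = 290.539 kN.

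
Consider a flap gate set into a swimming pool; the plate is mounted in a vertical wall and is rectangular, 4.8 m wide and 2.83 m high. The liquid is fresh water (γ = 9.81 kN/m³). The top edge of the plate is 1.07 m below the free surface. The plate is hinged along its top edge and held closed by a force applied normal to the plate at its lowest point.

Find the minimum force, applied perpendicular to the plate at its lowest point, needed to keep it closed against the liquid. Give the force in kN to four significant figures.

γ = 9.81 kN/m³.
The centroid lies 2.83/2 = 1.415 m below the top edge, so the centroid depth is h_c = 1.07 + 1.415 = 2.485 m.
A = 4.8 × 2.83 = 13.584 m².
Resultant F = γ·h_c·A = 9.81 × 2.485 × 13.584 = 331.149 kN.
I_c = b·h³/12 = 4.8 × 2.83³/12 = 9.06607 m⁴.
Centre of pressure: y_p = y_c + I_c/(y_c·A) = 2.485 + 9.06607/(2.485 × 13.584) = 2.485 + 0.268575 = 2.75357 m along the plane.
The resultant acts 1.415 + 0.268575 = 1.68358 m (along the plate) below the hinge at the top edge, so the moment about the hinge is M = F × 1.68358 = 331.149 × 1.68358 = 557.516 kN·m.
A normal force at the bottom, 2.83 m from the hinge, must supply this moment: P = 557.516/2.83 = 197.002 kN.

P ≈ 197.0 kN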